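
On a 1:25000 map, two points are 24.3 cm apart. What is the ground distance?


ground = 24.3 cm * 25000 / 100 = 6075.0 m = 6.075 km

6.075 km


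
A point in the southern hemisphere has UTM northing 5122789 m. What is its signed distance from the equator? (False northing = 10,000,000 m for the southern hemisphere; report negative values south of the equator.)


For southern: actual = 5122789 - 10000000 = -4877211 m

-4877211 m


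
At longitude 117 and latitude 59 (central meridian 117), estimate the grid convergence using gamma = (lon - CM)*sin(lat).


gamma = (117 - 117) * sin(59) = 0 * 0.857167 = 0.0 degrees

0.0 degrees


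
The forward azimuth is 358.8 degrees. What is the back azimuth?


back azimuth = (358.8 + 180) mod 360 = 178.8 degrees

178.8 degrees


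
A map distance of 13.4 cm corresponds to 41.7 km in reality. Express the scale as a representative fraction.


ground = 41.7 km = 4170000 cm; RF denominator = ground / map = 4170000 / 13.4 ≈ 311194; RF = 1:311194

1:311194


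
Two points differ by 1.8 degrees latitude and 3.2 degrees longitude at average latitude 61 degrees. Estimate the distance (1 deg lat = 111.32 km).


dlat_km = 1.8 * 111.32 = 200.376
dlon_km = 3.2 * 111.32 * cos(61) ≈ 172.701
dist = sqrt(200.376^2 + 172.701^2) ≈ 264.5 km

264.5 km


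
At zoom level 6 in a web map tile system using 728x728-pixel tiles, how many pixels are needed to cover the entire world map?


tiles per axis = 2^6 = 64
total tiles = 64^2 = 4096
pixels per axis = 64 * 728 = 46592
total pixels = 46592^2 = 2170814464

2170814464 pixels


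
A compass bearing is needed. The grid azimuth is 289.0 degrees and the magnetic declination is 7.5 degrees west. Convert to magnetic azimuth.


magnetic azimuth = grid azimuth - declination (east +ve)
mag_az = 289.0 - -7.5 = 296.5 degrees

296.5 degrees


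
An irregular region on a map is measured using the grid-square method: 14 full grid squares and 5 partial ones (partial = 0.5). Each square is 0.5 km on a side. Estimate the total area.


effective squares = 14 + 5 * 0.5 = 16.5
area = 16.5 * 0.25 = 4.125 km^2

4.125 km^2


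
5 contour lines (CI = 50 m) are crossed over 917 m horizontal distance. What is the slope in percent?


elevation change = 5 * 50 = 250 m
slope = 250 / 917 * 100 = 27.3%

27.3%


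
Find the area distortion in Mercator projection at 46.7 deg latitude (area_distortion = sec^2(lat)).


area_distortion = 1/cos^2(46.7) = 2.126

2.126


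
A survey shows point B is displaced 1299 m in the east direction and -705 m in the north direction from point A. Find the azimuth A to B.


az = atan2(1299, -705) = 118.5 deg
adjusted to 0-360: 118.5 degrees

118.5 degrees


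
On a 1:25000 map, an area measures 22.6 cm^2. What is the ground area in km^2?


ground_area = 22.6 * (25000/100)^2 = 1412500.0 m^2 = 1.4125 km^2 ≈ 1.413 km^2

1.413 km^2


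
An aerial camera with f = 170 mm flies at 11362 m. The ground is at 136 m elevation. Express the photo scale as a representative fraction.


scale = f / (H - h) = 170 mm / 11226 m = 170 / 11226000 = 1:66035

1:66035


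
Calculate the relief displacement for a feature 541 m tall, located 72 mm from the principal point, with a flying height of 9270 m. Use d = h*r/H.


d = h * r / H = 541 * 72 / 9270 = 4.2 mm

4.2 mm


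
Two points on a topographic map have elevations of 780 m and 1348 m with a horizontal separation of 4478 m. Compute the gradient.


gradient = (1348 - 780) / 4478 = 568 / 4478 = 0.1268

0.1268


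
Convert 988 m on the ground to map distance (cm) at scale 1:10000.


map_cm = 988 * 100 / 10000 = 9.88 cm

9.88 cm


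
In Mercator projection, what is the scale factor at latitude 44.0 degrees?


SF = 1 / cos(44.0) = 1 / 0.71934 = 1.39

1.39


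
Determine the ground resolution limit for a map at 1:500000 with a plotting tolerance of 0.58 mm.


ground = 0.58 mm * 500000 / 1000 = 290.0 m

290.0 m


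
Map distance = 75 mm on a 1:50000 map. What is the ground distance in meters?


ground = 75 mm * 50000 / 1000 = 3750.0 m

3750.0 m


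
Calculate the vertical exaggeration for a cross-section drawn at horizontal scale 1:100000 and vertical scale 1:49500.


VE = horizontal_scale / vertical_scale = 100000 / 49500 ≈ 2.0

2.0x


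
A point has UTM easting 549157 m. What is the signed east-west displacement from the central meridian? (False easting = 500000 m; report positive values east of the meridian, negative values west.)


displacement = 549157 - 500000 = 49157 m

49157 m


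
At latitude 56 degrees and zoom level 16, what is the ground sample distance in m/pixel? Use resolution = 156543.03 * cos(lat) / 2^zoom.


res = 156543.03 * cos(56) / 2^16 = 156543.03 * 0.5591929 / 65536 = 1.34 m/pixel

1.34 m/pixel


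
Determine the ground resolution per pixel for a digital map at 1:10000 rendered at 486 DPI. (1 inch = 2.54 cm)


pixel_cm = 2.54 / 486 ≈ 0.005226 cm
ground = pixel_cm * 10000 / 100 = 2.54 * 10000 / (486 * 100) = 25400 / 48600 ≈ 0.52 m

0.52 m


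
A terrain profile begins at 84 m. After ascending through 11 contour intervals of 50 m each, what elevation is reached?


elevation = 84 + 11 * 50 = 634 m

634 m


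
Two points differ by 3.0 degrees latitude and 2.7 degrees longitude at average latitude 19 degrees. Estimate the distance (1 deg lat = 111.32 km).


dlat_km = 3.0 * 111.32 = 333.96
dlon_km = 2.7 * 111.32 * cos(19) ≈ 284.189
dist = sqrt(333.96^2 + 284.189^2) ≈ 438.5 km

438.5 km


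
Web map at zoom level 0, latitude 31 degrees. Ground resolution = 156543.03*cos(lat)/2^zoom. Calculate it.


res = 156543.03 * cos(31) / 2^0 = 156543.03 * 0.8571673 / 1 = 134183.57 m/pixel

134183.57 m/pixel


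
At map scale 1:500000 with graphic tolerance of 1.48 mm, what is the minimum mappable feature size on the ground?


ground = 1.48 mm * 500000 / 1000 = 740.0 m

740.0 m


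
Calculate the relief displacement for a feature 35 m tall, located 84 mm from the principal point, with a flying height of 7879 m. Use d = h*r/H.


d = h * r / H = 35 * 84 / 7879 = 0.37 mm

0.37 mm


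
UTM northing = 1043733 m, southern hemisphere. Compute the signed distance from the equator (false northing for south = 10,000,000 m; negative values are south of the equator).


For southern: actual = 1043733 - 10000000 = -8956267 m

-8956267 m


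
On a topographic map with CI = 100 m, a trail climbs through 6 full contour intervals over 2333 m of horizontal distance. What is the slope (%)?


elevation change = 6 * 100 = 600 m
slope = 600 / 2333 * 100 = 25.7%

25.7%


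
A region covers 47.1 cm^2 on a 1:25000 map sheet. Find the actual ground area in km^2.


ground_area = 47.1 * (25000/100)^2 = 2943750.0 m^2 = 2.94375 km^2 ≈ 2.944 km^2

2.944 km^2


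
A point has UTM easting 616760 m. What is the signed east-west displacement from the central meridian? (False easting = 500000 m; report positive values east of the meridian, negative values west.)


displacement = 616760 - 500000 = 116760 m

116760 m


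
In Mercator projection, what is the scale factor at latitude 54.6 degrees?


SF = 1 / cos(54.6) = 1 / 0.579281 = 1.726

1.726


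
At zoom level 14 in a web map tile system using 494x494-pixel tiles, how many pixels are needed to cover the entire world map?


tiles per axis = 2^14 = 16384
total tiles = 16384^2 = 268435456
pixels per axis = 16384 * 494 = 8093696
total pixels = 8093696^2 = 65507914940416

65507914940416 pixels


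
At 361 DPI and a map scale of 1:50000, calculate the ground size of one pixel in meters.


pixel_cm = 2.54 / 361 ≈ 0.007036 cm
ground = pixel_cm * 50000 / 100 = 2.54 * 50000 / (361 * 100) = 127000 / 36100 ≈ 3.52 m

3.52 m


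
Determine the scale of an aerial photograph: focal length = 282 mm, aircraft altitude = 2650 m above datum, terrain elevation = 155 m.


scale = f / (H - h) = 282 mm / 2495 m = 282 / 2495000 = 1:8848

1:8848


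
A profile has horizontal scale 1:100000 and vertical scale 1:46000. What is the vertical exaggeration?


VE = horizontal_scale / vertical_scale = 100000 / 46000 ≈ 2.2

2.2x


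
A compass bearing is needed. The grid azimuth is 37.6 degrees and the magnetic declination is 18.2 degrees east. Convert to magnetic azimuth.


magnetic azimuth = grid azimuth - declination (east +ve)
mag_az = 37.6 - 18.2 = 19.4 degrees

19.4 degrees


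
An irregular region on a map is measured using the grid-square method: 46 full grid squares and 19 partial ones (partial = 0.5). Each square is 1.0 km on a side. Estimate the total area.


effective squares = 46 + 19 * 0.5 = 55.5
area = 55.5 * 1.0 = 55.5 km^2

55.5 km^2


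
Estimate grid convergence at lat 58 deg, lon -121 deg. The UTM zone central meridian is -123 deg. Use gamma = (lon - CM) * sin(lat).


gamma = (-121 - -123) * sin(58) = 2 * 0.848048 = 1.696 degrees

1.696 degrees


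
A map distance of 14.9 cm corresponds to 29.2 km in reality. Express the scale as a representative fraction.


ground = 29.2 km = 2920000 cm; RF denominator = ground / map = 2920000 / 14.9 ≈ 195973; RF = 1:195973

1:195973


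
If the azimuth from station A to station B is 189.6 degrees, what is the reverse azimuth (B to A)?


back azimuth = (189.6 + 180) mod 360 = 9.6 degrees

9.6 degrees


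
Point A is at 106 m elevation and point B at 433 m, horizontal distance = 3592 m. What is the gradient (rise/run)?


gradient = (433 - 106) / 3592 = 327 / 3592 = 0.091

0.091


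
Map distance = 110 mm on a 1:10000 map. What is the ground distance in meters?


ground = 110 mm * 10000 / 1000 = 1100.0 m

1100.0 m


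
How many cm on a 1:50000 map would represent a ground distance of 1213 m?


map_cm = 1213 * 100 / 50000 = 2.426 cm ≈ 2.43 cm

2.43 cm


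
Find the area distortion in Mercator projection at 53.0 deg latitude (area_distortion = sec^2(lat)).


area_distortion = 1/cos^2(53.0) = 2.761

2.761


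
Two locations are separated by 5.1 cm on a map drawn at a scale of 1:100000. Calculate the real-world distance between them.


ground = 5.1 cm * 100000 / 100 = 5100.0 m = 5.1 km

5.1 km


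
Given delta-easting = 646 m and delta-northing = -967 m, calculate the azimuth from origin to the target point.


az = atan2(646, -967) = 146.3 deg
adjusted to 0-360: 146.3 degrees

146.3 degrees


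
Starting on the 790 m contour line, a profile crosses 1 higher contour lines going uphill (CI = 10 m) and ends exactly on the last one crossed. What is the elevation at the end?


elevation = 790 + 1 * 10 = 800 m

800 m


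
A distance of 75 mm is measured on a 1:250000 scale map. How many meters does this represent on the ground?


ground = 75 mm * 250000 / 1000 = 18750.0 m

18750.0 m


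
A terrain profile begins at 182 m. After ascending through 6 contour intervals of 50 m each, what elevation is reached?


elevation = 182 + 6 * 50 = 482 m

482 m


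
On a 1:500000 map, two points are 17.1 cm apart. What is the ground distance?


ground = 17.1 cm * 500000 / 100 = 85500.0 m = 85.5 km

85.5 km


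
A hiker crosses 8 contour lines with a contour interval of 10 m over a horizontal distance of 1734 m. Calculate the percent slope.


elevation change = 8 * 10 = 80 m
slope = 80 / 1734 * 100 = 4.6%

4.6%


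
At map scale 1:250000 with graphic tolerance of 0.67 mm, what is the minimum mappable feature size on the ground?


ground = 0.67 mm * 250000 / 1000 = 167.5 m

167.5 m


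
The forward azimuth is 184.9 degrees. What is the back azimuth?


back azimuth = (184.9 + 180) mod 360 = 4.9 degrees

4.9 degrees


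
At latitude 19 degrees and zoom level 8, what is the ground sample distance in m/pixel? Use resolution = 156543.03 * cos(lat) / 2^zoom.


res = 156543.03 * cos(19) / 2^8 = 156543.03 * 0.94551858 / 256 = 578.18 m/pixel

578.18 m/pixel


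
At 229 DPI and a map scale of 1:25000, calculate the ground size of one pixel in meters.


pixel_cm = 2.54 / 229 ≈ 0.011092 cm
ground = pixel_cm * 25000 / 100 = 2.54 * 25000 / (229 * 100) = 63500 / 22900 ≈ 2.77 m

2.77 m


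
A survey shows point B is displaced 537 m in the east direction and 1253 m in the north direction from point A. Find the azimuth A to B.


az = atan2(537, 1253) = 23.2 deg
adjusted to 0-360: 23.2 degrees

23.2 degrees


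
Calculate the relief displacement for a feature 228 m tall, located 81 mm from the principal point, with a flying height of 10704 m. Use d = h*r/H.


d = h * r / H = 228 * 81 / 10704 = 1.73 mm

1.73 mm


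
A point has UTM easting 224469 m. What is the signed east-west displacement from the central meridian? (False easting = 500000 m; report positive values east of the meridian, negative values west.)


displacement = 224469 - 500000 = -275531 m

-275531 m


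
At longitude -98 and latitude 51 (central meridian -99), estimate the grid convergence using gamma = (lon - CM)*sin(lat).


gamma = (-98 - -99) * sin(51) = 1 * 0.777146 = 0.777 degrees

0.777 degrees


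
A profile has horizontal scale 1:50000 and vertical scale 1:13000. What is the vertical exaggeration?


VE = horizontal_scale / vertical_scale = 50000 / 13000 ≈ 3.8

3.8x


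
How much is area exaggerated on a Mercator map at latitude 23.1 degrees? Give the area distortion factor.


area_distortion = 1/cos^2(23.1) = 1.182

1.182


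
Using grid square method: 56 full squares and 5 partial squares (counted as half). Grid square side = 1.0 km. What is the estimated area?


effective squares = 56 + 5 * 0.5 = 58.5
area = 58.5 * 1.0 = 58.5 km^2

58.5 km^2


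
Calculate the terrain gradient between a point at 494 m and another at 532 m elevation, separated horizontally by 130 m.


gradient = (532 - 494) / 130 = 38 / 130 = 0.2923

0.2923


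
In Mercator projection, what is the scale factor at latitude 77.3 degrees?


SF = 1 / cos(77.3) = 1 / 0.219846 = 4.549

4.549


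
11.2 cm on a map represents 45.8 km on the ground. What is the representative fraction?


ground = 45.8 km = 4580000 cm; RF denominator = ground / map = 4580000 / 11.2 ≈ 408929; RF = 1:408929

1:408929


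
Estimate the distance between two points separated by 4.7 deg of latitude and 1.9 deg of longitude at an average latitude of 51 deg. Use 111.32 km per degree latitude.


dlat_km = 4.7 * 111.32 = 523.204
dlon_km = 1.9 * 111.32 * cos(51) ≈ 133.106
dist = sqrt(523.204^2 + 133.106^2) ≈ 539.9 km

539.9 km


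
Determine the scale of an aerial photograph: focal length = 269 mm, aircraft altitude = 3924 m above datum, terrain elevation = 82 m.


scale = f / (H - h) = 269 mm / 3842 m = 269 / 3842000 = 1:14283

1:14283


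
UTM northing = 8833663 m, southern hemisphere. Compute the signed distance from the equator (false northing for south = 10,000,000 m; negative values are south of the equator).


For southern: actual = 8833663 - 10000000 = -1166337 m

-1166337 m


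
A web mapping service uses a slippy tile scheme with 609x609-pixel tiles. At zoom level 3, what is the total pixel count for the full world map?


tiles per axis = 2^3 = 8
total tiles = 8^2 = 64
pixels per axis = 8 * 609 = 4872
total pixels = 4872^2 = 23736384

23736384 pixels


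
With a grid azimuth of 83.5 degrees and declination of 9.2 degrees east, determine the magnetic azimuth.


magnetic azimuth = grid azimuth - declination (east +ve)
mag_az = 83.5 - 9.2 = 74.3 degrees

74.3 degrees


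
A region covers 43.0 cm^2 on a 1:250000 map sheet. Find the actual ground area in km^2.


ground_area = 43.0 * (250000/100)^2 = 268750000.0 m^2 = 268.75 km^2

268.75 km^2


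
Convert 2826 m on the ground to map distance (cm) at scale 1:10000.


map_cm = 2826 * 100 / 10000 = 28.26 cm

28.26 cm


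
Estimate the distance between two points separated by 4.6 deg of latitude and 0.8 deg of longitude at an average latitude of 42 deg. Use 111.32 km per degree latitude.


dlat_km = 4.6 * 111.32 = 512.072
dlon_km = 0.8 * 111.32 * cos(42) ≈ 66.182
dist = sqrt(512.072^2 + 66.182^2) ≈ 516.3 km

516.3 km


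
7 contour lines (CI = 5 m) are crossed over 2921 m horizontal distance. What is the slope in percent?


elevation change = 7 * 5 = 35 m
slope = 35 / 2921 * 100 = 1.2%

1.2%


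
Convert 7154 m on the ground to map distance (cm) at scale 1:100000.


map_cm = 7154 * 100 / 100000 = 7.154 cm ≈ 7.15 cm

7.15 cm


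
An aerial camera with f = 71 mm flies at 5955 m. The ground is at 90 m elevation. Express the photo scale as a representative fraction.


scale = f / (H - h) = 71 mm / 5865 m = 71 / 5865000 = 1:82606

1:82606


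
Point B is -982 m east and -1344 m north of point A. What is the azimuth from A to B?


az = atan2(-982, -1344) = -143.8 deg
adjusted to 0-360: 216.2 degrees

216.2 degrees


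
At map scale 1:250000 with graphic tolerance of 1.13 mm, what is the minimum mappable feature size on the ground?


ground = 1.13 mm * 250000 / 1000 = 282.5 m

282.5 m


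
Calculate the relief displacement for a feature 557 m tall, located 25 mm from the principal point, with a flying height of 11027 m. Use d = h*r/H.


d = h * r / H = 557 * 25 / 11027 = 1.26 mm

1.26 mm


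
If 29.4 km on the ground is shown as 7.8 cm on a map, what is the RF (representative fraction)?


ground = 29.4 km = 2940000 cm; RF denominator = ground / map = 2940000 / 7.8 ≈ 376923; RF = 1:376923

1:376923


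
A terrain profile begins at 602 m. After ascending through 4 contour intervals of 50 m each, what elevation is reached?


elevation = 602 + 4 * 50 = 802 m

802 m


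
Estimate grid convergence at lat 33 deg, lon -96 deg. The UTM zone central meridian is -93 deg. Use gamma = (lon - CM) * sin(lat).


gamma = (-96 - -93) * sin(33) = -3 * 0.544639 = -1.634 degrees

-1.634 degrees


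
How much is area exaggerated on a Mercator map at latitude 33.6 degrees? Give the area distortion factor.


area_distortion = 1/cos^2(33.6) = 1.441

1.441


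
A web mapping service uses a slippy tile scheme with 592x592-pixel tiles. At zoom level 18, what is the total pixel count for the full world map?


tiles per axis = 2^18 = 262144
total tiles = 262144^2 = 68719476736
pixels per axis = 262144 * 592 = 155189248
total pixels = 155189248^2 = 24083702694805504

24083702694805504 pixels


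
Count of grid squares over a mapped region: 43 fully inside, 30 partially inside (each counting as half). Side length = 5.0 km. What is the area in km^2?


effective squares = 43 + 30 * 0.5 = 58.0
area = 58.0 * 25.0 = 1450.0 km^2

1450.0 km^2


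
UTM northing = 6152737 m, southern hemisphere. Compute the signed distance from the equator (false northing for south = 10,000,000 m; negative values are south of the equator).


For southern: actual = 6152737 - 10000000 = -3847263 m

-3847263 m


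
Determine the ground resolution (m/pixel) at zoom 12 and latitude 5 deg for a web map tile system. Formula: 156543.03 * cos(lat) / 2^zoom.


res = 156543.03 * cos(5) / 2^12 = 156543.03 * 0.9961947 / 4096 = 38.07 m/pixel

38.07 m/pixel


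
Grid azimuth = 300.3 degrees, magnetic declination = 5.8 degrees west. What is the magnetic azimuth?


magnetic azimuth = grid azimuth - declination (east +ve)
mag_az = 300.3 - -5.8 = 306.1 degrees

306.1 degrees


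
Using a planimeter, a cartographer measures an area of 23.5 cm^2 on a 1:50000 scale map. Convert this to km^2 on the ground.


ground_area = 23.5 * (50000/100)^2 = 5875000.0 m^2 = 5.875 km^2

5.875 km^2


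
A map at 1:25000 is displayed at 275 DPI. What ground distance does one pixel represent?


pixel_cm = 2.54 / 275 ≈ 0.009236 cm
ground = pixel_cm * 25000 / 100 = 2.54 * 25000 / (275 * 100) = 63500 / 27500 ≈ 2.31 m

2.31 m


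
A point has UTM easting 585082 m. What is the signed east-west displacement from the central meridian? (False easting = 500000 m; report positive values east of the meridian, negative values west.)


displacement = 585082 - 500000 = 85082 m

85082 m


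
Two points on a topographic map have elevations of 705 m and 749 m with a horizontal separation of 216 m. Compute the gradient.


gradient = (749 - 705) / 216 = 44 / 216 = 0.2037

0.2037


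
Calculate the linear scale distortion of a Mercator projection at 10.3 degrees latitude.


SF = 1 / cos(10.3) = 1 / 0.983885 = 1.016

1.016


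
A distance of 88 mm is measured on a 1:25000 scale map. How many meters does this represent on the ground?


ground = 88 mm * 25000 / 1000 = 2200.0 m

2200.0 m


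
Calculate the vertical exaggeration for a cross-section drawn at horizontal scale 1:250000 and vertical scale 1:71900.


VE = horizontal_scale / vertical_scale = 250000 / 71900 ≈ 3.5

3.5x


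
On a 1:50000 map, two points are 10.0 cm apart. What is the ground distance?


ground = 10.0 cm * 50000 / 100 = 5000.0 m = 5.0 km

5.0 km


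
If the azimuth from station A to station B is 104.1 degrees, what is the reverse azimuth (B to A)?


back azimuth = (104.1 + 180) mod 360 = 284.1 degrees

284.1 degrees


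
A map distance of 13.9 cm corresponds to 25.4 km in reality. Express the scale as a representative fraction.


ground = 25.4 km = 2540000 cm; RF denominator = ground / map = 2540000 / 13.9 ≈ 182734; RF = 1:182734

1:182734


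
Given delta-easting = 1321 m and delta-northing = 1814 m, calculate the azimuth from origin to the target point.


az = atan2(1321, 1814) = 36.1 deg
adjusted to 0-360: 36.1 degrees

36.1 degrees


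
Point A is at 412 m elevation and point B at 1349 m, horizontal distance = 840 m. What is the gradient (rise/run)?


gradient = (1349 - 412) / 840 = 937 / 840 = 1.1155

1.1155


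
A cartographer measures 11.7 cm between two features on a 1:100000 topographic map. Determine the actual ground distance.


ground = 11.7 cm * 100000 / 100 = 11700.0 m = 11.7 km

11.7 km


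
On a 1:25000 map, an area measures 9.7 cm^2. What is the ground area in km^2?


ground_area = 9.7 * (25000/100)^2 = 606250.0 m^2 = 0.60625 km^2 ≈ 0.606 km^2

0.606 km^2


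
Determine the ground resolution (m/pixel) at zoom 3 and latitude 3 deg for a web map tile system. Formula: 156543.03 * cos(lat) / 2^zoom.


res = 156543.03 * cos(3) / 2^3 = 156543.03 * 0.99862953 / 8 = 19541.06 m/pixel

19541.06 m/pixel


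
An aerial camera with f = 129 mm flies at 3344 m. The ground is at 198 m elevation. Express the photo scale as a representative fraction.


scale = f / (H - h) = 129 mm / 3146 m = 129 / 3146000 = 1:24388

1:24388


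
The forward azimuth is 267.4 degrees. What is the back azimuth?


back azimuth = (267.4 + 180) mod 360 = 87.4 degrees

87.4 degrees


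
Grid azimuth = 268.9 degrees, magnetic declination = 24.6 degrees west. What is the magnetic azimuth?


magnetic azimuth = grid azimuth - declination (east +ve)
mag_az = 268.9 - -24.6 = 293.5 degrees

293.5 degrees


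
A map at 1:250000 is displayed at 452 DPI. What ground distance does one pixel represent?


pixel_cm = 2.54 / 452 ≈ 0.005619 cm
ground = pixel_cm * 250000 / 100 = 2.54 * 250000 / (452 * 100) = 635000 / 45200 ≈ 14.05 m

14.05 m


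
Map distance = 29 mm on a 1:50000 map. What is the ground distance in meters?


ground = 29 mm * 50000 / 1000 = 1450.0 m

1450.0 m


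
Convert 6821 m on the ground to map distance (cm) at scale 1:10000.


map_cm = 6821 * 100 / 10000 = 68.21 cm

68.21 cm


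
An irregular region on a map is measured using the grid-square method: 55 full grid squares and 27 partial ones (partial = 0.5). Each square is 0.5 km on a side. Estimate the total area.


effective squares = 55 + 27 * 0.5 = 68.5
area = 68.5 * 0.25 = 17.125 km^2

17.125 km^2


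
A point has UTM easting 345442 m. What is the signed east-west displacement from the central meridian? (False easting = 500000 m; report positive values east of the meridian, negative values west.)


displacement = 345442 - 500000 = -154558 m

-154558 m


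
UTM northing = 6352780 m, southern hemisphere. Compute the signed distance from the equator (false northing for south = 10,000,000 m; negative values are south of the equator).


For southern: actual = 6352780 - 10000000 = -3647220 m

-3647220 m


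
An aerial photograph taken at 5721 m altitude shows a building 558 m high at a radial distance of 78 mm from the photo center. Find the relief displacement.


d = h * r / H = 558 * 78 / 5721 = 7.61 mm

7.61 mm


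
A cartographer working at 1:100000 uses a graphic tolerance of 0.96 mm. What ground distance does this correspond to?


ground = 0.96 mm * 100000 / 1000 = 96.0 m

96.0 m


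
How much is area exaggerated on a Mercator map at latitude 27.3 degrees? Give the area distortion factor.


area_distortion = 1/cos^2(27.3) = 1.266

1.266


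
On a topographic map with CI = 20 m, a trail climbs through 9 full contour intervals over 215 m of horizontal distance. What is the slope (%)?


elevation change = 9 * 20 = 180 m
slope = 180 / 215 * 100 = 83.7%

83.7%


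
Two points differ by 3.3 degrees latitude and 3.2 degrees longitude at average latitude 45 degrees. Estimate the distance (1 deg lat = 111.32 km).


dlat_km = 3.3 * 111.32 = 367.356
dlon_km = 3.2 * 111.32 * cos(45) ≈ 251.888
dist = sqrt(367.356^2 + 251.888^2) ≈ 445.4 km

445.4 km


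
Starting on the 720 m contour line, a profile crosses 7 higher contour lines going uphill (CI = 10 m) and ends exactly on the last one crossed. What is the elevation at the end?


elevation = 720 + 7 * 10 = 790 m

790 m


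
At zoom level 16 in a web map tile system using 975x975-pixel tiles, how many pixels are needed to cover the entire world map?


tiles per axis = 2^16 = 65536
total tiles = 65536^2 = 4294967296
pixels per axis = 65536 * 975 = 63897600
total pixels = 63897600^2 = 4082903285760000

4082903285760000 pixels


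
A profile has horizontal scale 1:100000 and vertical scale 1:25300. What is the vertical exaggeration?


VE = horizontal_scale / vertical_scale = 100000 / 25300 ≈ 4.0

4.0x


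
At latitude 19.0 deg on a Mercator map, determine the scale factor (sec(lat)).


SF = 1 / cos(19.0) = 1 / 0.945519 = 1.058

1.058


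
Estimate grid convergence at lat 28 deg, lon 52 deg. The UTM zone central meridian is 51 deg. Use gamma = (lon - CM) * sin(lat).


gamma = (52 - 51) * sin(28) = 1 * 0.469472 = 0.469 degrees

0.469 degrees


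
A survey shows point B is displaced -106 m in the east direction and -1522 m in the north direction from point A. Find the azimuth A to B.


az = atan2(-106, -1522) = -176.0 deg
adjusted to 0-360: 184.0 degrees

184.0 degrees


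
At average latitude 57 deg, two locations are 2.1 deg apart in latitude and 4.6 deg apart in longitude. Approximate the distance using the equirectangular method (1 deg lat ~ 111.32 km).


dlat_km = 2.1 * 111.32 = 233.772
dlon_km = 4.6 * 111.32 * cos(57) ≈ 278.894
dist = sqrt(233.772^2 + 278.894^2) ≈ 363.9 km

363.9 km


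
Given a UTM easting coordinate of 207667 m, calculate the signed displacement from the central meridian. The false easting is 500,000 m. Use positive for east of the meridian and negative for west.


displacement = 207667 - 500000 = -292333 m

-292333 m


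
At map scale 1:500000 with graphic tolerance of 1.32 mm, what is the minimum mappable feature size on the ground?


ground = 1.32 mm * 500000 / 1000 = 660.0 m

660.0 m


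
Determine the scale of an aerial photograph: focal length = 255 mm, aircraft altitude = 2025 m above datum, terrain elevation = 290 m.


scale = f / (H - h) = 255 mm / 1735 m = 255 / 1735000 = 1:6804

1:6804


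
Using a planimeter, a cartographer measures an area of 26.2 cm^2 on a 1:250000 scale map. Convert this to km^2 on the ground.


ground_area = 26.2 * (250000/100)^2 = 163750000.0 m^2 = 163.75 km^2

163.75 km^2


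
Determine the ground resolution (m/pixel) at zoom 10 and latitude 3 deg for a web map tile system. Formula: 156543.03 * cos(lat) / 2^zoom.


res = 156543.03 * cos(3) / 2^10 = 156543.03 * 0.99862953 / 1024 = 152.66 m/pixel

152.66 m/pixel


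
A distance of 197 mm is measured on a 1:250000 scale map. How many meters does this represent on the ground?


ground = 197 mm * 250000 / 1000 = 49250.0 m

49250.0 m


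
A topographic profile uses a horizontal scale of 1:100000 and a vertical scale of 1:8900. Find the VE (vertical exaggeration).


VE = horizontal_scale / vertical_scale = 100000 / 8900 ≈ 11.2

11.2x


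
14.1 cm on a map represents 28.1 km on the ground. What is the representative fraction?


ground = 28.1 km = 2810000 cm; RF denominator = ground / map = 2810000 / 14.1 ≈ 199291; RF = 1:199291

1:199291


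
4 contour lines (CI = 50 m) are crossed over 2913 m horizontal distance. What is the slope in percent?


elevation change = 4 * 50 = 200 m
slope = 200 / 2913 * 100 = 6.9%

6.9%


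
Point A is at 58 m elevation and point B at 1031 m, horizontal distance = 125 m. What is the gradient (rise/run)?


gradient = (1031 - 58) / 125 = 973 / 125 = 7.784

7.784


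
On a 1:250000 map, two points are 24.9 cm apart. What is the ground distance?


ground = 24.9 cm * 250000 / 100 = 62250.0 m = 62.25 km

62.25 km


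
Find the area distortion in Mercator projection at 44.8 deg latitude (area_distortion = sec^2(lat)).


area_distortion = 1/cos^2(44.8) = 1.986

1.986


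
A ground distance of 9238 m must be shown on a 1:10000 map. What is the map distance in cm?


map_cm = 9238 * 100 / 10000 = 92.38 cm

92.38 cm


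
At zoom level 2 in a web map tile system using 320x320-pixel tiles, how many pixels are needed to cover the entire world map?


tiles per axis = 2^2 = 4
total tiles = 4^2 = 16
pixels per axis = 4 * 320 = 1280
total pixels = 1280^2 = 1638400

1638400 pixels


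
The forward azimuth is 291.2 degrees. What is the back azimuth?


back azimuth = (291.2 + 180) mod 360 = 111.2 degrees

111.2 degrees


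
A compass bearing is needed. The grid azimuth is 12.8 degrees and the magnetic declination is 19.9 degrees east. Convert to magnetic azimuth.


magnetic azimuth = grid azimuth - declination (east +ve)
mag_az = 12.8 - 19.9 = 352.9 degrees

352.9 degrees


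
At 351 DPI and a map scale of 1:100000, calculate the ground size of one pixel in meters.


pixel_cm = 2.54 / 351 ≈ 0.007236 cm
ground = pixel_cm * 100000 / 100 = 2.54 * 100000 / (351 * 100) = 254000 / 35100 ≈ 7.24 m

7.24 m


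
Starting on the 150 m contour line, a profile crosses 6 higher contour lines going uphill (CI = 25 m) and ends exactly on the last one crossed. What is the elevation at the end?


elevation = 150 + 6 * 25 = 300 m

300 m


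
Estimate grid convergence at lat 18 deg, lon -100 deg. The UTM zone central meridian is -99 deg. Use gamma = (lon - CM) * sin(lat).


gamma = (-100 - -99) * sin(18) = -1 * 0.309017 = -0.309 degrees

-0.309 degrees


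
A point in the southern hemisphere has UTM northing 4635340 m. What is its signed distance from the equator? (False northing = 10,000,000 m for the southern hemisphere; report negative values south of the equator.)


For southern: actual = 4635340 - 10000000 = -5364660 m

-5364660 m


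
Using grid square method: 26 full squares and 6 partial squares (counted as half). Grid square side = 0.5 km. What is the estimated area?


effective squares = 26 + 6 * 0.5 = 29.0
area = 29.0 * 0.25 = 7.25 km^2

7.25 km^2


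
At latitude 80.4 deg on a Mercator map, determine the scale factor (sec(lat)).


SF = 1 / cos(80.4) = 1 / 0.166769 = 5.996

5.996


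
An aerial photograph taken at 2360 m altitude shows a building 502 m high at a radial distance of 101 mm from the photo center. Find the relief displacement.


d = h * r / H = 502 * 101 / 2360 = 21.48 mm

21.48 mm


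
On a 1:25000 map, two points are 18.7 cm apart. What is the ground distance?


ground = 18.7 cm * 25000 / 100 = 4675.0 m = 4.675 km

4.675 km


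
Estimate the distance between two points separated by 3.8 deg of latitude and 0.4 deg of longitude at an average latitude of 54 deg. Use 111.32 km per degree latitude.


dlat_km = 3.8 * 111.32 = 423.016
dlon_km = 0.4 * 111.32 * cos(54) ≈ 26.173
dist = sqrt(423.016^2 + 26.173^2) ≈ 423.8 km

423.8 km


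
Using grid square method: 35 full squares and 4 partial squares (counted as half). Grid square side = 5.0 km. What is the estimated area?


effective squares = 35 + 4 * 0.5 = 37.0
area = 37.0 * 25.0 = 925.0 km^2

925.0 km^2


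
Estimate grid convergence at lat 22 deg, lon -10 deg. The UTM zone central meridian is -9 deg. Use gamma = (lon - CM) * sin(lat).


gamma = (-10 - -9) * sin(22) = -1 * 0.374607 = -0.375 degrees

-0.375 degrees


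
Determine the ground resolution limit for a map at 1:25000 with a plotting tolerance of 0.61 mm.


ground = 0.61 mm * 25000 / 1000 = 15.25 m

15.25 m


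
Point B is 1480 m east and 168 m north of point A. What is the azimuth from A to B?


az = atan2(1480, 168) = 83.5 deg
adjusted to 0-360: 83.5 degrees

83.5 degrees


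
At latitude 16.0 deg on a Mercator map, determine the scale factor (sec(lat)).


SF = 1 / cos(16.0) = 1 / 0.961262 = 1.04

1.04


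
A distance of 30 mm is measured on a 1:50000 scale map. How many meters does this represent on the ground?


ground = 30 mm * 50000 / 1000 = 1500.0 m

1500.0 m


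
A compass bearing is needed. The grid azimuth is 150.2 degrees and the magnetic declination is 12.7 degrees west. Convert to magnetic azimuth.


magnetic azimuth = grid azimuth - declination (east +ve)
mag_az = 150.2 - -12.7 = 162.9 degrees

162.9 degrees


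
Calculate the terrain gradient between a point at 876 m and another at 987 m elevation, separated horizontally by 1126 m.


gradient = (987 - 876) / 1126 = 111 / 1126 = 0.0986

0.0986


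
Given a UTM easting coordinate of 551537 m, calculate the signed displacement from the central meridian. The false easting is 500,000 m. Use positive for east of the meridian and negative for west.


displacement = 551537 - 500000 = 51537 m

51537 m


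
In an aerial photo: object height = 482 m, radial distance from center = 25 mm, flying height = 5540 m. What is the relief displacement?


d = h * r / H = 482 * 25 / 5540 = 2.18 mm

2.18 mm


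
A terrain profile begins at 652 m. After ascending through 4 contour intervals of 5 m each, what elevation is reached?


elevation = 652 + 4 * 5 = 672 m

672 m


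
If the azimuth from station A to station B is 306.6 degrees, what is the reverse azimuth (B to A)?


back azimuth = (306.6 + 180) mod 360 = 126.6 degrees

126.6 degrees


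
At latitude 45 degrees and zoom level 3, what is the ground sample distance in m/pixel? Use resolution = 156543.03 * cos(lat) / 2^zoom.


res = 156543.03 * cos(45) / 2^3 = 156543.03 * 0.70710678 / 8 = 13836.58 m/pixel

13836.58 m/pixel


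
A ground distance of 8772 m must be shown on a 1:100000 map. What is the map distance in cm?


map_cm = 8772 * 100 / 100000 = 8.772 cm ≈ 8.77 cm

8.77 cm


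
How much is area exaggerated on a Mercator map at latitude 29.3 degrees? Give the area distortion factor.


area_distortion = 1/cos^2(29.3) = 1.315

1.315


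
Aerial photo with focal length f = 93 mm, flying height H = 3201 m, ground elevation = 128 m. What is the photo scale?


scale = f / (H - h) = 93 mm / 3073 m = 93 / 3073000 = 1:33043

1:33043


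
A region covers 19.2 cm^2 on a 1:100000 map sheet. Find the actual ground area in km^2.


ground_area = 19.2 * (100000/100)^2 = 19200000.0 m^2 = 19.2 km^2

19.2 km^2


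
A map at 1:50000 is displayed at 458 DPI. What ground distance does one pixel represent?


pixel_cm = 2.54 / 458 ≈ 0.005546 cm
ground = pixel_cm * 50000 / 100 = 2.54 * 50000 / (458 * 100) = 127000 / 45800 ≈ 2.77 m

2.77 m


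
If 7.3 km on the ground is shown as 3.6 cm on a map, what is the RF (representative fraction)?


ground = 7.3 km = 730000 cm; RF denominator = ground / map = 730000 / 3.6 ≈ 202778; RF = 1:202778

1:202778


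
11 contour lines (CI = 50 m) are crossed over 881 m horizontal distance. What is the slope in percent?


elevation change = 11 * 50 = 550 m
slope = 550 / 881 * 100 = 62.4%

62.4%


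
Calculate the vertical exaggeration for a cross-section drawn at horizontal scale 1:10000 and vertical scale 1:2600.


VE = horizontal_scale / vertical_scale = 10000 / 2600 ≈ 3.8

3.8x


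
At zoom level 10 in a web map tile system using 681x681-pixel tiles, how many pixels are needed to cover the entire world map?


tiles per axis = 2^10 = 1024
total tiles = 1024^2 = 1048576
pixels per axis = 1024 * 681 = 697344
total pixels = 697344^2 = 486288654336

486288654336 pixels


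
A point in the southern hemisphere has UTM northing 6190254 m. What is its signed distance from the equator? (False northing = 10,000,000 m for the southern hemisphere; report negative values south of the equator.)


For southern: actual = 6190254 - 10000000 = -3809746 m

-3809746 m


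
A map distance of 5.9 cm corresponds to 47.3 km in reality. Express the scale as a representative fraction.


ground = 47.3 km = 4730000 cm; RF denominator = ground / map = 4730000 / 5.9 ≈ 801695; RF = 1:801695

1:801695


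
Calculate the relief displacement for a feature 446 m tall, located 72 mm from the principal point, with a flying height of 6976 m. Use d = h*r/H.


d = h * r / H = 446 * 72 / 6976 = 4.6 mm

4.6 mm


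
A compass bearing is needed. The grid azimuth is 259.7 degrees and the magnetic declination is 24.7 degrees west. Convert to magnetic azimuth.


magnetic azimuth = grid azimuth - declination (east +ve)
mag_az = 259.7 - -24.7 = 284.4 degrees

284.4 degrees


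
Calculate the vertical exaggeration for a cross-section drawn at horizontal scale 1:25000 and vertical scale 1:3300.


VE = horizontal_scale / vertical_scale = 25000 / 3300 ≈ 7.6

7.6x


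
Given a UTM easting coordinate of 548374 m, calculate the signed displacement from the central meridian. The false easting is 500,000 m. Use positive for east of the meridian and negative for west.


displacement = 548374 - 500000 = 48374 m

48374 m


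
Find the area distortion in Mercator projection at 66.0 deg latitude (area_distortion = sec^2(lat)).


area_distortion = 1/cos^2(66.0) = 6.045

6.045


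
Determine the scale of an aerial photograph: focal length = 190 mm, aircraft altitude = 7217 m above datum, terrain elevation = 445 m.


scale = f / (H - h) = 190 mm / 6772 m = 190 / 6772000 = 1:35642

1:35642


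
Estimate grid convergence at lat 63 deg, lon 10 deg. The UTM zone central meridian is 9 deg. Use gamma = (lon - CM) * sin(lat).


gamma = (10 - 9) * sin(63) = 1 * 0.891007 = 0.891 degrees

0.891 degrees


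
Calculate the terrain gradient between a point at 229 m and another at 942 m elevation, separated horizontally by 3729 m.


gradient = (942 - 229) / 3729 = 713 / 3729 = 0.1912

0.1912


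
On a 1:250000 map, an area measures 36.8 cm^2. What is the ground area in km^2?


ground_area = 36.8 * (250000/100)^2 = 230000000.0 m^2 = 230.0 km^2

230.0 km^2


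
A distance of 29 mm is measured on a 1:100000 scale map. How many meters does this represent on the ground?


ground = 29 mm * 100000 / 1000 = 2900.0 m

2900.0 m


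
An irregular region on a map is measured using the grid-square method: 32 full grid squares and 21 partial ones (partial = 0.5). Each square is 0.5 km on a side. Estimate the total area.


effective squares = 32 + 21 * 0.5 = 42.5
area = 42.5 * 0.25 = 10.625 km^2

10.625 km^2
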